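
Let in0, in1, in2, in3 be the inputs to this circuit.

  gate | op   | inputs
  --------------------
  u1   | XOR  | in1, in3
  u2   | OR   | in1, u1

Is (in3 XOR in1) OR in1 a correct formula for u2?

u1 = in1 XOR in3
u2 = in1 OR u1 = in1 OR (in1 XOR in3)
At in0=0, in1=0, in2=0, in3=0: circuit gives 0, formula gives 0.
At in0=0, in1=0, in2=0, in3=1: circuit gives 1, formula gives 1.
Agrees on all 16 inputs.

Yes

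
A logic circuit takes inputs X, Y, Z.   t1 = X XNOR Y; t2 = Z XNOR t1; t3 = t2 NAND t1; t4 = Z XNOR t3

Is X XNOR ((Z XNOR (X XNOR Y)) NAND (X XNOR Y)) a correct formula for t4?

No

t1 = X XNOR Y
t2 = Z XNOR t1 = Z XNOR (X XNOR Y)
t3 = t2 NAND t1 = (Z XNOR (X XNOR Y)) NAND (X XNOR Y)
t4 = Z XNOR t3 = Z XNOR ((Z XNOR (X XNOR Y)) NAND (X XNOR Y))
At X=0, Y=0, Z=1: circuit gives 0, formula gives 1.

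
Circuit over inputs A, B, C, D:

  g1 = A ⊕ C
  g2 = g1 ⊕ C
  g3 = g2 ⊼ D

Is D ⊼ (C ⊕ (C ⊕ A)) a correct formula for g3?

Yes

g1 = A ⊕ C
g2 = g1 ⊕ C = (A ⊕ C) ⊕ C
g3 = g2 ⊼ D = ((A ⊕ C) ⊕ C) ⊼ D
At A=1, B=0, C=0, D=1: circuit gives 0, formula gives 0.
At A=0, B=0, C=0, D=0: circuit gives 1, formula gives 1.
Agrees on all 16 inputs.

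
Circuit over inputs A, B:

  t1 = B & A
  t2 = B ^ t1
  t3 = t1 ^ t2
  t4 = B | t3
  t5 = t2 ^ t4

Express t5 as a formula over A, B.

t1 = B & A
t2 = B ^ t1 = B ^ (B & A)
t3 = t1 ^ t2 = (B & A) ^ (B ^ (B & A))
t4 = B | t3 = B | ((B & A) ^ (B ^ (B & A)))
t5 = t2 ^ t4 = (B ^ (B & A)) ^ (B | ((B & A) ^ (B ^ (B & A))))

(B ^ (B & A)) ^ (B | ((B & A) ^ (B ^ (B & A))))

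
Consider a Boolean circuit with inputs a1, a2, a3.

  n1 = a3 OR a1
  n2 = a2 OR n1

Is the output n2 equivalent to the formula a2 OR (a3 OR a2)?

No

n1 = a3 OR a1
n2 = a2 OR n1 = a2 OR (a3 OR a1)
At a1=1, a2=0, a3=0: circuit gives 1, formula gives 0.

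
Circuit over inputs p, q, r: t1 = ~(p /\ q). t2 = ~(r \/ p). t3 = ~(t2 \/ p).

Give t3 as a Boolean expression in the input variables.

~((~(r \/ p)) \/ p)

t2 = ~(r \/ p)
t3 = ~(t2 \/ p) = ~((~(r \/ p)) \/ p)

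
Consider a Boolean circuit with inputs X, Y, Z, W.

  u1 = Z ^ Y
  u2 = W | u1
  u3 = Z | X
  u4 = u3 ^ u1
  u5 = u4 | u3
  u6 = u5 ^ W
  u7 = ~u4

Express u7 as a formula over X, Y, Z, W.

u1 = Z ^ Y
u3 = Z | X
u4 = u3 ^ u1 = (Z | X) ^ (Z ^ Y)
u7 = ~u4 = ~((Z | X) ^ (Z ^ Y))

~((Z | X) ^ (Z ^ Y))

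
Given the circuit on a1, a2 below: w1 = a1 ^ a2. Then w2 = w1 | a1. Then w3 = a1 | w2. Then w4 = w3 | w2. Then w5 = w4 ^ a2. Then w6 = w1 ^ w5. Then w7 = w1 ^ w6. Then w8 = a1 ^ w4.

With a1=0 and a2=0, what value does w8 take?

w1 = 0 ^ 0 = 0
w2 = 0 | 0 = 0
w3 = 0 | 0 = 0
w4 = 0 | 0 = 0
w8 = 0 ^ 0 = 0

0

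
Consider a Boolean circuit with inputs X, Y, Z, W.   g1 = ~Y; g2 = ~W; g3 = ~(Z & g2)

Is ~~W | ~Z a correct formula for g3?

g2 = ~W
g3 = ~(Z & g2) = ~(Z & ~W)
At X=0, Y=0, Z=1, W=0: circuit gives 0, formula gives 0.
At X=0, Y=0, Z=0, W=0: circuit gives 1, formula gives 1.
Agrees on all 16 inputs.

Yes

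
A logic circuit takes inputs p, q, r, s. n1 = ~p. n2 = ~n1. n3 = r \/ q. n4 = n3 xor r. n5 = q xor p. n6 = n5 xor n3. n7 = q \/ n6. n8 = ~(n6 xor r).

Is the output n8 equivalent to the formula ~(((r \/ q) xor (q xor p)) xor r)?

n3 = r \/ q
n5 = q xor p
n6 = n5 xor n3 = (q xor p) xor (r \/ q)
n8 = ~(n6 xor r) = ~(((q xor p) xor (r \/ q)) xor r)
At p=0, q=1, r=1, s=0: circuit gives 0, formula gives 0.
At p=0, q=0, r=0, s=0: circuit gives 1, formula gives 1.
Agrees on all 16 inputs.

Yes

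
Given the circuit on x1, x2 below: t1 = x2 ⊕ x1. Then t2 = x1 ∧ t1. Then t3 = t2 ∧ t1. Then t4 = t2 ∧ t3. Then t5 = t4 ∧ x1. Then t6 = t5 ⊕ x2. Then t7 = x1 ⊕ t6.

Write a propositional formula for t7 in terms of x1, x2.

t1 = x2 ⊕ x1
t2 = x1 ∧ t1 = x1 ∧ (x2 ⊕ x1)
t3 = t2 ∧ t1 = (x1 ∧ (x2 ⊕ x1)) ∧ (x2 ⊕ x1)
t4 = t2 ∧ t3 = (x1 ∧ (x2 ⊕ x1)) ∧ ((x1 ∧ (x2 ⊕ x1)) ∧ (x2 ⊕ x1))
t5 = t4 ∧ x1 = ((x1 ∧ (x2 ⊕ x1)) ∧ ((x1 ∧ (x2 ⊕ x1)) ∧ (x2 ⊕ x1))) ∧ x1
t6 = t5 ⊕ x2 = (((x1 ∧ (x2 ⊕ x1)) ∧ ((x1 ∧ (x2 ⊕ x1)) ∧ (x2 ⊕ x1))) ∧ x1) ⊕ x2
t7 = x1 ⊕ t6 = x1 ⊕ ((((x1 ∧ (x2 ⊕ x1)) ∧ ((x1 ∧ (x2 ⊕ x1)) ∧ (x2 ⊕ x1))) ∧ x1) ⊕ x2)

x1 ⊕ ((((x1 ∧ (x2 ⊕ x1)) ∧ ((x1 ∧ (x2 ⊕ x1)) ∧ (x2 ⊕ x1))) ∧ x1) ⊕ x2)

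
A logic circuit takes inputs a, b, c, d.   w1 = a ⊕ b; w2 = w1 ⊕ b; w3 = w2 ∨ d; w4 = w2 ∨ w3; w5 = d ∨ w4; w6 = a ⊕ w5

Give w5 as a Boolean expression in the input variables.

w1 = a ⊕ b
w2 = w1 ⊕ b = (a ⊕ b) ⊕ b
w3 = w2 ∨ d = ((a ⊕ b) ⊕ b) ∨ d
w4 = w2 ∨ w3 = ((a ⊕ b) ⊕ b) ∨ (((a ⊕ b) ⊕ b) ∨ d)
w5 = d ∨ w4 = d ∨ (((a ⊕ b) ⊕ b) ∨ (((a ⊕ b) ⊕ b) ∨ d))

d ∨ (((a ⊕ b) ⊕ b) ∨ (((a ⊕ b) ⊕ b) ∨ d))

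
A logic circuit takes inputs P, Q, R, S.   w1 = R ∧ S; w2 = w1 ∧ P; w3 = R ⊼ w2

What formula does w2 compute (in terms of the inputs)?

w1 = R ∧ S
w2 = w1 ∧ P = (R ∧ S) ∧ P

(R ∧ S) ∧ P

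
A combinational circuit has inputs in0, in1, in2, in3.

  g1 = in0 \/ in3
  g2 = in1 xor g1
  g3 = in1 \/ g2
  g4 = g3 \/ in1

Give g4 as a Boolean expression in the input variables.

(in1 \/ (in1 xor (in0 \/ in3))) \/ in1

g1 = in0 \/ in3
g2 = in1 xor g1 = in1 xor (in0 \/ in3)
g3 = in1 \/ g2 = in1 \/ (in1 xor (in0 \/ in3))
g4 = g3 \/ in1 = (in1 \/ (in1 xor (in0 \/ in3))) \/ in1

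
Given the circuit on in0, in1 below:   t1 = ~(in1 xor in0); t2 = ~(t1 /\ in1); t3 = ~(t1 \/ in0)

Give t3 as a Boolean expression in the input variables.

~((~(in1 xor in0)) \/ in0)

t1 = ~(in1 xor in0)
t3 = ~(t1 \/ in0) = ~((~(in1 xor in0)) \/ in0)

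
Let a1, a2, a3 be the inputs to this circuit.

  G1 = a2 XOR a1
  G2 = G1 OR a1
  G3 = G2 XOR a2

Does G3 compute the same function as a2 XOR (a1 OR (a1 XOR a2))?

G1 = a2 XOR a1
G2 = G1 OR a1 = (a2 XOR a1) OR a1
G3 = G2 XOR a2 = ((a2 XOR a1) OR a1) XOR a2
At a1=0, a2=0, a3=0: circuit gives 0, formula gives 0.
At a1=1, a2=0, a3=0: circuit gives 1, formula gives 1.
Agrees on all 8 inputs.

Yes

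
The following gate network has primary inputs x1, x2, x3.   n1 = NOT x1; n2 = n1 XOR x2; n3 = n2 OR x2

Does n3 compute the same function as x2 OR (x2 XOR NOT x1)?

Yes

n1 = NOT x1
n2 = n1 XOR x2 = NOT x1 XOR x2
n3 = n2 OR x2 = (NOT x1 XOR x2) OR x2
At x1=1, x2=0, x3=0: circuit gives 0, formula gives 0.
At x1=0, x2=0, x3=0: circuit gives 1, formula gives 1.
Agrees on all 8 inputs.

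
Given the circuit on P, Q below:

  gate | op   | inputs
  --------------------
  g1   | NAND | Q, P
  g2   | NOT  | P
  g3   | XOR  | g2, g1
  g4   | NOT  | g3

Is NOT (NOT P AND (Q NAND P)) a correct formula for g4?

g1 = Q NAND P
g2 = NOT P
g3 = g2 XOR g1 = NOT P XOR (Q NAND P)
g4 = NOT g3 = NOT (NOT P XOR (Q NAND P))
At P=0, Q=0: circuit gives 1, formula gives 0.

No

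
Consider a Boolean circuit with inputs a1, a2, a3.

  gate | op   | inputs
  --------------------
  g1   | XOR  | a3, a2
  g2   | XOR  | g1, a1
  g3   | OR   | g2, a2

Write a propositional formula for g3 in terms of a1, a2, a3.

g1 = a3 XOR a2
g2 = g1 XOR a1 = (a3 XOR a2) XOR a1
g3 = g2 OR a2 = ((a3 XOR a2) XOR a1) OR a2

((a3 XOR a2) XOR a1) OR a2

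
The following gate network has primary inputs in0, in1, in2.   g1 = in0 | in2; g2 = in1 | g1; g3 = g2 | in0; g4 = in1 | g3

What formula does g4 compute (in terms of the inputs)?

in1 | ((in1 | (in0 | in2)) | in0)

g1 = in0 | in2
g2 = in1 | g1 = in1 | (in0 | in2)
g3 = g2 | in0 = (in1 | (in0 | in2)) | in0
g4 = in1 | g3 = in1 | ((in1 | (in0 | in2)) | in0)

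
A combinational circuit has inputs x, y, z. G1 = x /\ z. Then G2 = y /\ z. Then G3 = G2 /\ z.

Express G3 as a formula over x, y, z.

(y /\ z) /\ z

G2 = y /\ z
G3 = G2 /\ z = (y /\ z) /\ z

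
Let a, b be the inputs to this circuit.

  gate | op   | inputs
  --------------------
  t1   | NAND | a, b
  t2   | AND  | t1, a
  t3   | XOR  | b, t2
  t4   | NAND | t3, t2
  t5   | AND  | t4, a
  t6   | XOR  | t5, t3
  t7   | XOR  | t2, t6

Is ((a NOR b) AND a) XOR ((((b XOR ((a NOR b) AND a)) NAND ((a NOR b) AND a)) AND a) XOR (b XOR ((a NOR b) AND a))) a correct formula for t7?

t1 = a NAND b
t2 = t1 AND a = (a NAND b) AND a
t3 = b XOR t2 = b XOR ((a NAND b) AND a)
t4 = t3 NAND t2 = (b XOR ((a NAND b) AND a)) NAND ((a NAND b) AND a)
t5 = t4 AND a = ((b XOR ((a NAND b) AND a)) NAND ((a NAND b) AND a)) AND a
t6 = t5 XOR t3 = (((b XOR ((a NAND b) AND a)) NAND ((a NAND b) AND a)) AND a) XOR (b XOR ((a NAND b) AND a))
t7 = t2 XOR t6 = ((a NAND b) AND a) XOR ((((b XOR ((a NAND b) AND a)) NAND ((a NAND b) AND a)) AND a) XOR (b XOR ((a NAND b) AND a)))
At a=1, b=0: circuit gives 0, formula gives 1.

No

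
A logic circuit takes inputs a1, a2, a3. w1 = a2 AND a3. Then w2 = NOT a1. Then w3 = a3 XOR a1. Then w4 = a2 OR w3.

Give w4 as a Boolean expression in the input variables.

a2 OR (a3 XOR a1)

w3 = a3 XOR a1
w4 = a2 OR w3 = a2 OR (a3 XOR a1)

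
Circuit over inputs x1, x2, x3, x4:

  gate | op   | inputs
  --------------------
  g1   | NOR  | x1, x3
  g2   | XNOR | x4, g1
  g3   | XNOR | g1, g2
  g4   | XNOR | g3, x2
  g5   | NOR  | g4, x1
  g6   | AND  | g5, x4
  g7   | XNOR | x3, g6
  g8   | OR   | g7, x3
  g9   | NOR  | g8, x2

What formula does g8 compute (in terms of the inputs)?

g1 = x1 NOR x3
g2 = x4 XNOR g1 = x4 XNOR (x1 NOR x3)
g3 = g1 XNOR g2 = (x1 NOR x3) XNOR (x4 XNOR (x1 NOR x3))
g4 = g3 XNOR x2 = ((x1 NOR x3) XNOR (x4 XNOR (x1 NOR x3))) XNOR x2
g5 = g4 NOR x1 = (((x1 NOR x3) XNOR (x4 XNOR (x1 NOR x3))) XNOR x2) NOR x1
g6 = g5 AND x4 = ((((x1 NOR x3) XNOR (x4 XNOR (x1 NOR x3))) XNOR x2) NOR x1) AND x4
g7 = x3 XNOR g6 = x3 XNOR (((((x1 NOR x3) XNOR (x4 XNOR (x1 NOR x3))) XNOR x2) NOR x1) AND x4)
g8 = g7 OR x3 = (x3 XNOR (((((x1 NOR x3) XNOR (x4 XNOR (x1 NOR x3))) XNOR x2) NOR x1) AND x4)) OR x3

(x3 XNOR (((((x1 NOR x3) XNOR (x4 XNOR (x1 NOR x3))) XNOR x2) NOR x1) AND x4)) OR x3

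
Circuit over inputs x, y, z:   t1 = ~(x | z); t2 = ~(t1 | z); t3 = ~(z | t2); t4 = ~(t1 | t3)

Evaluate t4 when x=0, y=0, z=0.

0

t1 = ~(0 | 0) = 1
t2 = ~(1 | 0) = 0
t3 = ~(0 | 0) = 1
t4 = ~(1 | 1) = 0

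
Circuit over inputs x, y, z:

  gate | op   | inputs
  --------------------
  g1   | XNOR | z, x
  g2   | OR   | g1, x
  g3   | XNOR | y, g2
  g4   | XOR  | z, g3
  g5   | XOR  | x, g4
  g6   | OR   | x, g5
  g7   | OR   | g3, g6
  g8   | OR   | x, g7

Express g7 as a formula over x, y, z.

(y XNOR ((z XNOR x) OR x)) OR (x OR (x XOR (z XOR (y XNOR ((z XNOR x) OR x)))))

g1 = z XNOR x
g2 = g1 OR x = (z XNOR x) OR x
g3 = y XNOR g2 = y XNOR ((z XNOR x) OR x)
g4 = z XOR g3 = z XOR (y XNOR ((z XNOR x) OR x))
g5 = x XOR g4 = x XOR (z XOR (y XNOR ((z XNOR x) OR x)))
g6 = x OR g5 = x OR (x XOR (z XOR (y XNOR ((z XNOR x) OR x))))
g7 = g3 OR g6 = (y XNOR ((z XNOR x) OR x)) OR (x OR (x XOR (z XOR (y XNOR ((z XNOR x) OR x)))))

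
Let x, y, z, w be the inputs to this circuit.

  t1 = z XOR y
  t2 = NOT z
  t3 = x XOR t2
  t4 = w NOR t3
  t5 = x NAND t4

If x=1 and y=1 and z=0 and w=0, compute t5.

t2 = NOT 0 = 1
t3 = 1 XOR 1 = 0
t4 = 0 NOR 0 = 1
t5 = 1 NAND 1 = 0

0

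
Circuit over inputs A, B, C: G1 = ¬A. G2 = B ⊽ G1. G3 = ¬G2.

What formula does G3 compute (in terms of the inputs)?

¬(B ⊽ ¬A)

G1 = ¬A
G2 = B ⊽ G1 = B ⊽ ¬A
G3 = ¬G2 = ¬(B ⊽ ¬A)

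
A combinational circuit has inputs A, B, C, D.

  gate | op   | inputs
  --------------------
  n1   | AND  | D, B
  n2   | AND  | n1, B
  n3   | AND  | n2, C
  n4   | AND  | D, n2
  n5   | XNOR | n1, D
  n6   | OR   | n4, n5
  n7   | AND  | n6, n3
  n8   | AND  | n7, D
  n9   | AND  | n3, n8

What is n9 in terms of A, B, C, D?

(((D AND B) AND B) AND C) AND ((((D AND ((D AND B) AND B)) OR ((D AND B) XNOR D)) AND (((D AND B) AND B) AND C)) AND D)

n1 = D AND B
n2 = n1 AND B = (D AND B) AND B
n3 = n2 AND C = ((D AND B) AND B) AND C
n4 = D AND n2 = D AND ((D AND B) AND B)
n5 = n1 XNOR D = (D AND B) XNOR D
n6 = n4 OR n5 = (D AND ((D AND B) AND B)) OR ((D AND B) XNOR D)
n7 = n6 AND n3 = ((D AND ((D AND B) AND B)) OR ((D AND B) XNOR D)) AND (((D AND B) AND B) AND C)
n8 = n7 AND D = (((D AND ((D AND B) AND B)) OR ((D AND B) XNOR D)) AND (((D AND B) AND B) AND C)) AND D
n9 = n3 AND n8 = (((D AND B) AND B) AND C) AND ((((D AND ((D AND B) AND B)) OR ((D AND B) XNOR D)) AND (((D AND B) AND B) AND C)) AND D)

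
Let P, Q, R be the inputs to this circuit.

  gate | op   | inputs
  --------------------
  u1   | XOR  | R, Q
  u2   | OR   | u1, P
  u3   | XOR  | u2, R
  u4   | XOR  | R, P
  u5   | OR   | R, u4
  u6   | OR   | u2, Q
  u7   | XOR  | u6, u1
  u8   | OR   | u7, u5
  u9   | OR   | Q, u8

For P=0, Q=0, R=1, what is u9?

u1 = 1 XOR 0 = 1
u2 = 1 OR 0 = 1
u4 = 1 XOR 0 = 1
u5 = 1 OR 1 = 1
u6 = 1 OR 0 = 1
u7 = 1 XOR 1 = 0
u8 = 0 OR 1 = 1
u9 = 0 OR 1 = 1

1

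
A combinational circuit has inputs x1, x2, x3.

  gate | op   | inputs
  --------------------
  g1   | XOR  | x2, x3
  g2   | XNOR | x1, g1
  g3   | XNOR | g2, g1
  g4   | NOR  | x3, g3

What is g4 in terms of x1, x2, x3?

x3 NOR ((x1 XNOR (x2 XOR x3)) XNOR (x2 XOR x3))

g1 = x2 XOR x3
g2 = x1 XNOR g1 = x1 XNOR (x2 XOR x3)
g3 = g2 XNOR g1 = (x1 XNOR (x2 XOR x3)) XNOR (x2 XOR x3)
g4 = x3 NOR g3 = x3 NOR ((x1 XNOR (x2 XOR x3)) XNOR (x2 XOR x3))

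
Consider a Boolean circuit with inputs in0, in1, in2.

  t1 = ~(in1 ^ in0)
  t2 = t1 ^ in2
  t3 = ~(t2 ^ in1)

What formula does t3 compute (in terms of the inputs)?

t1 = ~(in1 ^ in0)
t2 = t1 ^ in2 = (~(in1 ^ in0)) ^ in2
t3 = ~(t2 ^ in1) = ~(((~(in1 ^ in0)) ^ in2) ^ in1)

~(((~(in1 ^ in0)) ^ in2) ^ in1)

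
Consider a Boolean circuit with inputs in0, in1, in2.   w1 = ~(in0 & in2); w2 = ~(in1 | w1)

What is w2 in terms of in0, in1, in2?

~(in1 | (~(in0 & in2)))

w1 = ~(in0 & in2)
w2 = ~(in1 | w1) = ~(in1 | (~(in0 & in2)))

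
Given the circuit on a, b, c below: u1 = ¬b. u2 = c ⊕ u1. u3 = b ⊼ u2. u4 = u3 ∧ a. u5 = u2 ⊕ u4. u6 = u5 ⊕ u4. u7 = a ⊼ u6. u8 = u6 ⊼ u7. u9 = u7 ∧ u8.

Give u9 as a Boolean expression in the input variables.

u1 = ¬b
u2 = c ⊕ u1 = c ⊕ ¬b
u3 = b ⊼ u2 = b ⊼ (c ⊕ ¬b)
u4 = u3 ∧ a = (b ⊼ (c ⊕ ¬b)) ∧ a
u5 = u2 ⊕ u4 = (c ⊕ ¬b) ⊕ ((b ⊼ (c ⊕ ¬b)) ∧ a)
u6 = u5 ⊕ u4 = ((c ⊕ ¬b) ⊕ ((b ⊼ (c ⊕ ¬b)) ∧ a)) ⊕ ((b ⊼ (c ⊕ ¬b)) ∧ a)
u7 = a ⊼ u6 = a ⊼ (((c ⊕ ¬b) ⊕ ((b ⊼ (c ⊕ ¬b)) ∧ a)) ⊕ ((b ⊼ (c ⊕ ¬b)) ∧ a))
u8 = u6 ⊼ u7 = (((c ⊕ ¬b) ⊕ ((b ⊼ (c ⊕ ¬b)) ∧ a)) ⊕ ((b ⊼ (c ⊕ ¬b)) ∧ a)) ⊼ (a ⊼ (((c ⊕ ¬b) ⊕ ((b ⊼ (c ⊕ ¬b)) ∧ a)) ⊕ ((b ⊼ (c ⊕ ¬b)) ∧ a)))
u9 = u7 ∧ u8 = (a ⊼ (((c ⊕ ¬b) ⊕ ((b ⊼ (c ⊕ ¬b)) ∧ a)) ⊕ ((b ⊼ (c ⊕ ¬b)) ∧ a))) ∧ ((((c ⊕ ¬b) ⊕ ((b ⊼ (c ⊕ ¬b)) ∧ a)) ⊕ ((b ⊼ (c ⊕ ¬b)) ∧ a)) ⊼ (a ⊼ (((c ⊕ ¬b) ⊕ ((b ⊼ (c ⊕ ¬b)) ∧ a)) ⊕ ((b ⊼ (c ⊕ ¬b)) ∧ a))))

(a ⊼ (((c ⊕ ¬b) ⊕ ((b ⊼ (c ⊕ ¬b)) ∧ a)) ⊕ ((b ⊼ (c ⊕ ¬b)) ∧ a))) ∧ ((((c ⊕ ¬b) ⊕ ((b ⊼ (c ⊕ ¬b)) ∧ a)) ⊕ ((b ⊼ (c ⊕ ¬b)) ∧ a)) ⊼ (a ⊼ (((c ⊕ ¬b) ⊕ ((b ⊼ (c ⊕ ¬b)) ∧ a)) ⊕ ((b ⊼ (c ⊕ ¬b)) ∧ a))))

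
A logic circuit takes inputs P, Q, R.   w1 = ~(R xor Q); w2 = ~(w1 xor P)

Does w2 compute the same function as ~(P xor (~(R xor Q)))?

w1 = ~(R xor Q)
w2 = ~(w1 xor P) = ~((~(R xor Q)) xor P)
At P=0, Q=0, R=0: circuit gives 0, formula gives 0.
At P=0, Q=0, R=1: circuit gives 1, formula gives 1.
Agrees on all 8 inputs.

Yes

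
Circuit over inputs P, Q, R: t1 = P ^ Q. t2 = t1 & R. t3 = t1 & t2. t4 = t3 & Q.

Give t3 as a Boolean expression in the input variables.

(P ^ Q) & ((P ^ Q) & R)

t1 = P ^ Q
t2 = t1 & R = (P ^ Q) & R
t3 = t1 & t2 = (P ^ Q) & ((P ^ Q) & R)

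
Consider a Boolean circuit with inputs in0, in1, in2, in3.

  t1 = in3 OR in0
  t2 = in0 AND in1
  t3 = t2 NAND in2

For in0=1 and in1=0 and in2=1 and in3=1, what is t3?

t2 = 1 AND 0 = 0
t3 = 0 NAND 1 = 1

1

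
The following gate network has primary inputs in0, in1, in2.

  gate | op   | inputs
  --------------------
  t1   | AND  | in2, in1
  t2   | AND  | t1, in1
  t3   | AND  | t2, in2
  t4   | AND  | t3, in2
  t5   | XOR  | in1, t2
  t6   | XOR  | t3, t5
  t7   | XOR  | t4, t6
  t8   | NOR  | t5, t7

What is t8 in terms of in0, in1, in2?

t1 = in2 AND in1
t2 = t1 AND in1 = (in2 AND in1) AND in1
t3 = t2 AND in2 = ((in2 AND in1) AND in1) AND in2
t4 = t3 AND in2 = (((in2 AND in1) AND in1) AND in2) AND in2
t5 = in1 XOR t2 = in1 XOR ((in2 AND in1) AND in1)
t6 = t3 XOR t5 = (((in2 AND in1) AND in1) AND in2) XOR (in1 XOR ((in2 AND in1) AND in1))
t7 = t4 XOR t6 = ((((in2 AND in1) AND in1) AND in2) AND in2) XOR ((((in2 AND in1) AND in1) AND in2) XOR (in1 XOR ((in2 AND in1) AND in1)))
t8 = t5 NOR t7 = (in1 XOR ((in2 AND in1) AND in1)) NOR (((((in2 AND in1) AND in1) AND in2) AND in2) XOR ((((in2 AND in1) AND in1) AND in2) XOR (in1 XOR ((in2 AND in1) AND in1))))

(in1 XOR ((in2 AND in1) AND in1)) NOR (((((in2 AND in1) AND in1) AND in2) AND in2) XOR ((((in2 AND in1) AND in1) AND in2) XOR (in1 XOR ((in2 AND in1) AND in1))))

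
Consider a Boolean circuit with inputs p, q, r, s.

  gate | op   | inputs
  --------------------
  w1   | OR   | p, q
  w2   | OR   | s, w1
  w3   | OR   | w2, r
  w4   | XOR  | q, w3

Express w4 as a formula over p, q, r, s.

q XOR ((s OR (p OR q)) OR r)

w1 = p OR q
w2 = s OR w1 = s OR (p OR q)
w3 = w2 OR r = (s OR (p OR q)) OR r
w4 = q XOR w3 = q XOR ((s OR (p OR q)) OR r)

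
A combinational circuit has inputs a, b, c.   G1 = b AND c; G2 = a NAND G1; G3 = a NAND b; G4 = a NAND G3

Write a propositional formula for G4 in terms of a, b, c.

G3 = a NAND b
G4 = a NAND G3 = a NAND (a NAND b)

a NAND (a NAND b)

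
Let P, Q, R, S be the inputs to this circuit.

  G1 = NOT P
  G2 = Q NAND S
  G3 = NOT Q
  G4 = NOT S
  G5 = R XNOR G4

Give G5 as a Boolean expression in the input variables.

R XNOR NOT S

G4 = NOT S
G5 = R XNOR G4 = R XNOR NOT S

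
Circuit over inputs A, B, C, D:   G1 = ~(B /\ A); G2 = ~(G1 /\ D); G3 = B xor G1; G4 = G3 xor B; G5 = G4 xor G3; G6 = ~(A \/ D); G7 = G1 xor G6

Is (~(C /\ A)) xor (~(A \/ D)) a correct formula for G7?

G1 = ~(B /\ A)
G6 = ~(A \/ D)
G7 = G1 xor G6 = (~(B /\ A)) xor (~(A \/ D))
At A=1, B=0, C=1, D=0: circuit gives 1, formula gives 0.

No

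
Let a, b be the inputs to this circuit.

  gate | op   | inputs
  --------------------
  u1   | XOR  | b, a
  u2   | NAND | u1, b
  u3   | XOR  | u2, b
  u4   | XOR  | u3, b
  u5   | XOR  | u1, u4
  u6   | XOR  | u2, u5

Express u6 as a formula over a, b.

((b XOR a) NAND b) XOR ((b XOR a) XOR ((((b XOR a) NAND b) XOR b) XOR b))

u1 = b XOR a
u2 = u1 NAND b = (b XOR a) NAND b
u3 = u2 XOR b = ((b XOR a) NAND b) XOR b
u4 = u3 XOR b = (((b XOR a) NAND b) XOR b) XOR b
u5 = u1 XOR u4 = (b XOR a) XOR ((((b XOR a) NAND b) XOR b) XOR b)
u6 = u2 XOR u5 = ((b XOR a) NAND b) XOR ((b XOR a) XOR ((((b XOR a) NAND b) XOR b) XOR b))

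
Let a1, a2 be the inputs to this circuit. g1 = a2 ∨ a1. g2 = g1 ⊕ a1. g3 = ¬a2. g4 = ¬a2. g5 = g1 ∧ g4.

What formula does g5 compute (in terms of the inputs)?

g1 = a2 ∨ a1
g4 = ¬a2
g5 = g1 ∧ g4 = (a2 ∨ a1) ∧ ¬a2

(a2 ∨ a1) ∧ ¬a2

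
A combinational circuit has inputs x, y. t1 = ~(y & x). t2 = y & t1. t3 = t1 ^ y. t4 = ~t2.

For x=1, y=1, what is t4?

t1 = ~(1 & 1) = 0
t2 = 1 & 0 = 0
t4 = ~0 = 1

1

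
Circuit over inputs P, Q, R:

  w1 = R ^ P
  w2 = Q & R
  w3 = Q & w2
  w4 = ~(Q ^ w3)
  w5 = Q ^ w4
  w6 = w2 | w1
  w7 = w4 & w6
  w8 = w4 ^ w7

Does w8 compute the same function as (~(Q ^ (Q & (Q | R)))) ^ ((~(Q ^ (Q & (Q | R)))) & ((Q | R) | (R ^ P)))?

w1 = R ^ P
w2 = Q & R
w3 = Q & w2 = Q & (Q & R)
w4 = ~(Q ^ w3) = ~(Q ^ (Q & (Q & R)))
w6 = w2 | w1 = (Q & R) | (R ^ P)
w7 = w4 & w6 = (~(Q ^ (Q & (Q & R)))) & ((Q & R) | (R ^ P))
w8 = w4 ^ w7 = (~(Q ^ (Q & (Q & R)))) ^ ((~(Q ^ (Q & (Q & R)))) & ((Q & R) | (R ^ P)))
At P=1, Q=0, R=1: circuit gives 1, formula gives 0.

No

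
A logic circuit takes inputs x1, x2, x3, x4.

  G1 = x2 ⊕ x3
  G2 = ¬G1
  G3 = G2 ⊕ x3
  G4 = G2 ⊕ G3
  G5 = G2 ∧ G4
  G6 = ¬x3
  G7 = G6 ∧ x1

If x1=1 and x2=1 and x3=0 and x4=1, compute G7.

G6 = ¬0 = 1
G7 = 1 ∧ 1 = 1

1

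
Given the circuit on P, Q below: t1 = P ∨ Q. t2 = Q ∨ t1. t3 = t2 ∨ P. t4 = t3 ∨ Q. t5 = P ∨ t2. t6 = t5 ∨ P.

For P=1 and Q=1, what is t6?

t1 = 1 ∨ 1 = 1
t2 = 1 ∨ 1 = 1
t5 = 1 ∨ 1 = 1
t6 = 1 ∨ 1 = 1

1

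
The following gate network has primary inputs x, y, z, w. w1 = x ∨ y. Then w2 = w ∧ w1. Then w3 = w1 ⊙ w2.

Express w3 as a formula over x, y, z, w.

w1 = x ∨ y
w2 = w ∧ w1 = w ∧ (x ∨ y)
w3 = w1 ⊙ w2 = (x ∨ y) ⊙ (w ∧ (x ∨ y))

(x ∨ y) ⊙ (w ∧ (x ∨ y))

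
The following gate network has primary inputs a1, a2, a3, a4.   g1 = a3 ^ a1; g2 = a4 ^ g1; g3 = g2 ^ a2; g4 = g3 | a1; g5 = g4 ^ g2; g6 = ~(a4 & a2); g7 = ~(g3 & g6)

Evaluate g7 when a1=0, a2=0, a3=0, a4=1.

g1 = 0 ^ 0 = 0
g2 = 1 ^ 0 = 1
g3 = 1 ^ 0 = 1
g6 = ~(1 & 0) = 1
g7 = ~(1 & 1) = 0

0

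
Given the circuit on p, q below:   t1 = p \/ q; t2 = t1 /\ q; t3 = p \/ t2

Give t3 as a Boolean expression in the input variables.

p \/ ((p \/ q) /\ q)

t1 = p \/ q
t2 = t1 /\ q = (p \/ q) /\ q
t3 = p \/ t2 = p \/ ((p \/ q) /\ q)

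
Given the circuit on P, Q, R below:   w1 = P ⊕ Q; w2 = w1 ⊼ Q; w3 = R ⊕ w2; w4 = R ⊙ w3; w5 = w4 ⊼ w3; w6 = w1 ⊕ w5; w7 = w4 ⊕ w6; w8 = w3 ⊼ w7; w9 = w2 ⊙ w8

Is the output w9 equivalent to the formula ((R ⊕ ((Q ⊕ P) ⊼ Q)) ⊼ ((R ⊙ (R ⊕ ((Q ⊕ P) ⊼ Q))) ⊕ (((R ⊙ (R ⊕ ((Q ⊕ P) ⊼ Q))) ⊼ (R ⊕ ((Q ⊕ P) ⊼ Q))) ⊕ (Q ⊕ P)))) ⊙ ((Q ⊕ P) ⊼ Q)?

Yes

w1 = P ⊕ Q
w2 = w1 ⊼ Q = (P ⊕ Q) ⊼ Q
w3 = R ⊕ w2 = R ⊕ ((P ⊕ Q) ⊼ Q)
w4 = R ⊙ w3 = R ⊙ (R ⊕ ((P ⊕ Q) ⊼ Q))
w5 = w4 ⊼ w3 = (R ⊙ (R ⊕ ((P ⊕ Q) ⊼ Q))) ⊼ (R ⊕ ((P ⊕ Q) ⊼ Q))
w6 = w1 ⊕ w5 = (P ⊕ Q) ⊕ ((R ⊙ (R ⊕ ((P ⊕ Q) ⊼ Q))) ⊼ (R ⊕ ((P ⊕ Q) ⊼ Q)))
w7 = w4 ⊕ w6 = (R ⊙ (R ⊕ ((P ⊕ Q) ⊼ Q))) ⊕ ((P ⊕ Q) ⊕ ((R ⊙ (R ⊕ ((P ⊕ Q) ⊼ Q))) ⊼ (R ⊕ ((P ⊕ Q) ⊼ Q))))
w8 = w3 ⊼ w7 = (R ⊕ ((P ⊕ Q) ⊼ Q)) ⊼ ((R ⊙ (R ⊕ ((P ⊕ Q) ⊼ Q))) ⊕ ((P ⊕ Q) ⊕ ((R ⊙ (R ⊕ ((P ⊕ Q) ⊼ Q))) ⊼ (R ⊕ ((P ⊕ Q) ⊼ Q)))))
w9 = w2 ⊙ w8 = ((P ⊕ Q) ⊼ Q) ⊙ ((R ⊕ ((P ⊕ Q) ⊼ Q)) ⊼ ((R ⊙ (R ⊕ ((P ⊕ Q) ⊼ Q))) ⊕ ((P ⊕ Q) ⊕ ((R ⊙ (R ⊕ ((P ⊕ Q) ⊼ Q))) ⊼ (R ⊕ ((P ⊕ Q) ⊼ Q))))))
At P=0, Q=0, R=0: circuit gives 0, formula gives 0.
At P=0, Q=0, R=1: circuit gives 1, formula gives 1.
Agrees on all 8 inputs.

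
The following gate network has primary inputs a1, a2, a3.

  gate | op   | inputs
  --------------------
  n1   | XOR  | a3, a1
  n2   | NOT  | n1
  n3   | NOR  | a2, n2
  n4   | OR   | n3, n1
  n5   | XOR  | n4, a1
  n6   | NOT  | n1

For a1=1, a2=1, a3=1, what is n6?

1

n1 = 1 XOR 1 = 0
n6 = NOT 0 = 1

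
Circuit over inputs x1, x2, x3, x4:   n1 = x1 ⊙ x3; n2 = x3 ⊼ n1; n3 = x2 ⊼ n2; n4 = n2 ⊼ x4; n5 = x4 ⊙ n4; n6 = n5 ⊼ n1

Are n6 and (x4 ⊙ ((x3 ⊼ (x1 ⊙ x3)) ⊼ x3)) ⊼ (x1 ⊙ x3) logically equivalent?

No

n1 = x1 ⊙ x3
n2 = x3 ⊼ n1 = x3 ⊼ (x1 ⊙ x3)
n4 = n2 ⊼ x4 = (x3 ⊼ (x1 ⊙ x3)) ⊼ x4
n5 = x4 ⊙ n4 = x4 ⊙ ((x3 ⊼ (x1 ⊙ x3)) ⊼ x4)
n6 = n5 ⊼ n1 = (x4 ⊙ ((x3 ⊼ (x1 ⊙ x3)) ⊼ x4)) ⊼ (x1 ⊙ x3)
At x1=0, x2=0, x3=0, x4=1: circuit gives 1, formula gives 0.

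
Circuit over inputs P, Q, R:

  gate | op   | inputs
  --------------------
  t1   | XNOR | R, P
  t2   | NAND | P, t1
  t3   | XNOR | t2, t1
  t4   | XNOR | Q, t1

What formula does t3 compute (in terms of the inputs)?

(P NAND (R XNOR P)) XNOR (R XNOR P)

t1 = R XNOR P
t2 = P NAND t1 = P NAND (R XNOR P)
t3 = t2 XNOR t1 = (P NAND (R XNOR P)) XNOR (R XNOR P)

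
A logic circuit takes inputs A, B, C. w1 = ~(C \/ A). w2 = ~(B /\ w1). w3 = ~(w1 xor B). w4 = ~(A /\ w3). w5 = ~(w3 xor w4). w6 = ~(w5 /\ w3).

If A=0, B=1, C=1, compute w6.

w1 = ~(1 \/ 0) = 0
w3 = ~(0 xor 1) = 0
w4 = ~(0 /\ 0) = 1
w5 = ~(0 xor 1) = 0
w6 = ~(0 /\ 0) = 1

1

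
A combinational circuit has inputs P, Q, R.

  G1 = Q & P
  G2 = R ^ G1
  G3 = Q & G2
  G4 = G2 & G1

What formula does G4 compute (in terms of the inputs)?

G1 = Q & P
G2 = R ^ G1 = R ^ (Q & P)
G4 = G2 & G1 = (R ^ (Q & P)) & (Q & P)

(R ^ (Q & P)) & (Q & P)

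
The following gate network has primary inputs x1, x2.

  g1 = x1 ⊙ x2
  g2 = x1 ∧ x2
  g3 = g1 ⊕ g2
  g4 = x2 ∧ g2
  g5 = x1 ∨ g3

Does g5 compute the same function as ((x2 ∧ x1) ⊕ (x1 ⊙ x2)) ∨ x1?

g1 = x1 ⊙ x2
g2 = x1 ∧ x2
g3 = g1 ⊕ g2 = (x1 ⊙ x2) ⊕ (x1 ∧ x2)
g5 = x1 ∨ g3 = x1 ∨ ((x1 ⊙ x2) ⊕ (x1 ∧ x2))
At x1=0, x2=1: circuit gives 0, formula gives 0.
At x1=0, x2=0: circuit gives 1, formula gives 1.
Agrees on all 4 inputs.

Yes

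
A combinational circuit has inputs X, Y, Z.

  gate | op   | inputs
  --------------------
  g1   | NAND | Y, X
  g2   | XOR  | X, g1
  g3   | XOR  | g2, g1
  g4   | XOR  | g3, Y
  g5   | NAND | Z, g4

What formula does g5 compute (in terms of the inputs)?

Z NAND (((X XOR (Y NAND X)) XOR (Y NAND X)) XOR Y)

g1 = Y NAND X
g2 = X XOR g1 = X XOR (Y NAND X)
g3 = g2 XOR g1 = (X XOR (Y NAND X)) XOR (Y NAND X)
g4 = g3 XOR Y = ((X XOR (Y NAND X)) XOR (Y NAND X)) XOR Y
g5 = Z NAND g4 = Z NAND (((X XOR (Y NAND X)) XOR (Y NAND X)) XOR Y)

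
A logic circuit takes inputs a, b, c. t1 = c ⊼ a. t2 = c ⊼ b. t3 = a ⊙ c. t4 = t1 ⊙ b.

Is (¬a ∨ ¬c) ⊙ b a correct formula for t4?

t1 = c ⊼ a
t4 = t1 ⊙ b = (c ⊼ a) ⊙ b
At a=0, b=0, c=0: circuit gives 0, formula gives 0.
At a=0, b=1, c=0: circuit gives 1, formula gives 1.
Agrees on all 8 inputs.

Yes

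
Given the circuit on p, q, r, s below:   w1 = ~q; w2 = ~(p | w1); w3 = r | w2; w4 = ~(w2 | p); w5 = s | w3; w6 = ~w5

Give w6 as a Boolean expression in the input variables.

w1 = ~q
w2 = ~(p | w1) = ~(p | ~q)
w3 = r | w2 = r | (~(p | ~q))
w5 = s | w3 = s | (r | (~(p | ~q)))
w6 = ~w5 = ~(s | (r | (~(p | ~q))))

~(s | (r | (~(p | ~q))))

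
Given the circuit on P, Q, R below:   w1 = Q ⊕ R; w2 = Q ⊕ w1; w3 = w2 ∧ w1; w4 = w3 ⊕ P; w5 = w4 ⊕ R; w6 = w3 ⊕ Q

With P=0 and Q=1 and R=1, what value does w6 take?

1

w1 = 1 ⊕ 1 = 0
w2 = 1 ⊕ 0 = 1
w3 = 1 ∧ 0 = 0
w6 = 0 ⊕ 1 = 1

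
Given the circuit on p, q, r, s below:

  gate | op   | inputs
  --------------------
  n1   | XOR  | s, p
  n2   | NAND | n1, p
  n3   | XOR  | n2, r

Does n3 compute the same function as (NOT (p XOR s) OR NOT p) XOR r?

Yes

n1 = s XOR p
n2 = n1 NAND p = (s XOR p) NAND p
n3 = n2 XOR r = ((s XOR p) NAND p) XOR r
At p=0, q=0, r=1, s=0: circuit gives 0, formula gives 0.
At p=0, q=0, r=0, s=0: circuit gives 1, formula gives 1.
Agrees on all 16 inputs.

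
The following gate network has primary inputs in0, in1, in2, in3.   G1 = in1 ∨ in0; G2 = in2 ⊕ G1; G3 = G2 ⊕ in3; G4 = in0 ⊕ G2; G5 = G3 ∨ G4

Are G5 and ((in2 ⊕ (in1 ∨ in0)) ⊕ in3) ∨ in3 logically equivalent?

G1 = in1 ∨ in0
G2 = in2 ⊕ G1 = in2 ⊕ (in1 ∨ in0)
G3 = G2 ⊕ in3 = (in2 ⊕ (in1 ∨ in0)) ⊕ in3
G4 = in0 ⊕ G2 = in0 ⊕ (in2 ⊕ (in1 ∨ in0))
G5 = G3 ∨ G4 = ((in2 ⊕ (in1 ∨ in0)) ⊕ in3) ∨ (in0 ⊕ (in2 ⊕ (in1 ∨ in0)))
At in0=1, in1=0, in2=0, in3=1: circuit gives 0, formula gives 1.

No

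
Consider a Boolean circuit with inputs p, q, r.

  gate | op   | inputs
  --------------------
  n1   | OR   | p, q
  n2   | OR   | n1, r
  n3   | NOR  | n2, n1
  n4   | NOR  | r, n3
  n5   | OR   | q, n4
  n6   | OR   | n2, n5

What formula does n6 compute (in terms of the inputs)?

n1 = p OR q
n2 = n1 OR r = (p OR q) OR r
n3 = n2 NOR n1 = ((p OR q) OR r) NOR (p OR q)
n4 = r NOR n3 = r NOR (((p OR q) OR r) NOR (p OR q))
n5 = q OR n4 = q OR (r NOR (((p OR q) OR r) NOR (p OR q)))
n6 = n2 OR n5 = ((p OR q) OR r) OR (q OR (r NOR (((p OR q) OR r) NOR (p OR q))))

((p OR q) OR r) OR (q OR (r NOR (((p OR q) OR r) NOR (p OR q))))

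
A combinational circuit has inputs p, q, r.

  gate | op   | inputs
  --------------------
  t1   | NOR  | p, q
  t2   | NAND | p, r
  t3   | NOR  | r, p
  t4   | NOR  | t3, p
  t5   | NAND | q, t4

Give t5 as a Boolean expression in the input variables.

q NAND ((r NOR p) NOR p)

t3 = r NOR p
t4 = t3 NOR p = (r NOR p) NOR p
t5 = q NAND t4 = q NAND ((r NOR p) NOR p)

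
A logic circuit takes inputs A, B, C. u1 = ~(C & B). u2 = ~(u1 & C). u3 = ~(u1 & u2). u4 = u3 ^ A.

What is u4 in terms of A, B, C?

u1 = ~(C & B)
u2 = ~(u1 & C) = ~((~(C & B)) & C)
u3 = ~(u1 & u2) = ~((~(C & B)) & (~((~(C & B)) & C)))
u4 = u3 ^ A = (~((~(C & B)) & (~((~(C & B)) & C)))) ^ A

(~((~(C & B)) & (~((~(C & B)) & C)))) ^ A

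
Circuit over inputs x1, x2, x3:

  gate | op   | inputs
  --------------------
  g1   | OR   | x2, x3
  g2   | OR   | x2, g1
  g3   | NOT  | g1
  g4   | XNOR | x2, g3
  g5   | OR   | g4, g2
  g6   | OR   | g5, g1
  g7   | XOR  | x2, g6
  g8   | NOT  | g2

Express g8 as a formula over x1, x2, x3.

NOT (x2 OR (x2 OR x3))

g1 = x2 OR x3
g2 = x2 OR g1 = x2 OR (x2 OR x3)
g8 = NOT g2 = NOT (x2 OR (x2 OR x3))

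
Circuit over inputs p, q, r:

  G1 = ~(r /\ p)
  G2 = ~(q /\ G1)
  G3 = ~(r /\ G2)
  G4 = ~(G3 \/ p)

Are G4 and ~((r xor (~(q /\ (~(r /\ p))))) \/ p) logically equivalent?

G1 = ~(r /\ p)
G2 = ~(q /\ G1) = ~(q /\ (~(r /\ p)))
G3 = ~(r /\ G2) = ~(r /\ (~(q /\ (~(r /\ p)))))
G4 = ~(G3 \/ p) = ~((~(r /\ (~(q /\ (~(r /\ p)))))) \/ p)
At p=0, q=1, r=0: circuit gives 0, formula gives 1.

No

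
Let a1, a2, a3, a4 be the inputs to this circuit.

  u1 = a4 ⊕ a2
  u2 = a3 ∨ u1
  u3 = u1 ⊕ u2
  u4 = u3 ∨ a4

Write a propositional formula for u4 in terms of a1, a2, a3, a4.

u1 = a4 ⊕ a2
u2 = a3 ∨ u1 = a3 ∨ (a4 ⊕ a2)
u3 = u1 ⊕ u2 = (a4 ⊕ a2) ⊕ (a3 ∨ (a4 ⊕ a2))
u4 = u3 ∨ a4 = ((a4 ⊕ a2) ⊕ (a3 ∨ (a4 ⊕ a2))) ∨ a4

((a4 ⊕ a2) ⊕ (a3 ∨ (a4 ⊕ a2))) ∨ a4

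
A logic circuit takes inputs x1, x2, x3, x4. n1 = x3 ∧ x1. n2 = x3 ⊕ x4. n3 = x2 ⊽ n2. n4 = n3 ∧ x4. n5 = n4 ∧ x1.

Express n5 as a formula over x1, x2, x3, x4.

((x2 ⊽ (x3 ⊕ x4)) ∧ x4) ∧ x1

n2 = x3 ⊕ x4
n3 = x2 ⊽ n2 = x2 ⊽ (x3 ⊕ x4)
n4 = n3 ∧ x4 = (x2 ⊽ (x3 ⊕ x4)) ∧ x4
n5 = n4 ∧ x1 = ((x2 ⊽ (x3 ⊕ x4)) ∧ x4) ∧ x1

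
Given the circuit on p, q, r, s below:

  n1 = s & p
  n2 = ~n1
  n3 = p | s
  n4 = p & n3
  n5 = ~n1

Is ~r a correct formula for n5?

n1 = s & p
n5 = ~n1 = ~(s & p)
At p=0, q=0, r=1, s=0: circuit gives 1, formula gives 0.

No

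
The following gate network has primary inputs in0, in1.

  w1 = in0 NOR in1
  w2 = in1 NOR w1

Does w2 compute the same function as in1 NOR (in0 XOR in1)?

No

w1 = in0 NOR in1
w2 = in1 NOR w1 = in1 NOR (in0 NOR in1)
At in0=0, in1=0: circuit gives 0, formula gives 1.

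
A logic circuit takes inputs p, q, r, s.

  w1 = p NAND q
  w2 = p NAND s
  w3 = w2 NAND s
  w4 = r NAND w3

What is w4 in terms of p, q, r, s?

r NAND ((p NAND s) NAND s)

w2 = p NAND s
w3 = w2 NAND s = (p NAND s) NAND s
w4 = r NAND w3 = r NAND ((p NAND s) NAND s)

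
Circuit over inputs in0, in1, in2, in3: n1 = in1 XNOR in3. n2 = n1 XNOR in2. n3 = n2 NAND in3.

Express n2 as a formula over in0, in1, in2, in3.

n1 = in1 XNOR in3
n2 = n1 XNOR in2 = (in1 XNOR in3) XNOR in2

(in1 XNOR in3) XNOR in2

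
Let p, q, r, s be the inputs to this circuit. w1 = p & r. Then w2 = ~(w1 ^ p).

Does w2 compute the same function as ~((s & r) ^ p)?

w1 = p & r
w2 = ~(w1 ^ p) = ~((p & r) ^ p)
At p=0, q=0, r=1, s=1: circuit gives 1, formula gives 0.

No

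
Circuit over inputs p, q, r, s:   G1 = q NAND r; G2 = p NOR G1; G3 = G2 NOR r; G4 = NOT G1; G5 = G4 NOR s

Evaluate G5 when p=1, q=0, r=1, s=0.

G1 = 0 NAND 1 = 1
G4 = NOT 1 = 0
G5 = 0 NOR 0 = 1

1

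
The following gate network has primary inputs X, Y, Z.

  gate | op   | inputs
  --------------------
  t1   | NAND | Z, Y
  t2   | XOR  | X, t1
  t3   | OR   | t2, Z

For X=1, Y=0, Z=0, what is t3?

0

t1 = 0 NAND 0 = 1
t2 = 1 XOR 1 = 0
t3 = 0 OR 0 = 0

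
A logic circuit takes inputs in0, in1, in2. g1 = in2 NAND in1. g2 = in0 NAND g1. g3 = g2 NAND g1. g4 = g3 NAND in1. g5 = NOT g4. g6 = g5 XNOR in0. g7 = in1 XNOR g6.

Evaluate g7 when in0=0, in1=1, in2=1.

g1 = 1 NAND 1 = 0
g2 = 0 NAND 0 = 1
g3 = 1 NAND 0 = 1
g4 = 1 NAND 1 = 0
g5 = NOT 0 = 1
g6 = 1 XNOR 0 = 0
g7 = 1 XNOR 0 = 0

0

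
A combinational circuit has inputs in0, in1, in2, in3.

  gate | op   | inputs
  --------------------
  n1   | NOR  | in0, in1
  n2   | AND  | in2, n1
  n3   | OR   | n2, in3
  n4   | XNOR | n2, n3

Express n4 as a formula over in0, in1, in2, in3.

n1 = in0 NOR in1
n2 = in2 AND n1 = in2 AND (in0 NOR in1)
n3 = n2 OR in3 = (in2 AND (in0 NOR in1)) OR in3
n4 = n2 XNOR n3 = (in2 AND (in0 NOR in1)) XNOR ((in2 AND (in0 NOR in1)) OR in3)

(in2 AND (in0 NOR in1)) XNOR ((in2 AND (in0 NOR in1)) OR in3)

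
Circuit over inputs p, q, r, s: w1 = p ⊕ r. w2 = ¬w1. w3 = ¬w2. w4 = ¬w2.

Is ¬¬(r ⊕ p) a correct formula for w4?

Yes

w1 = p ⊕ r
w2 = ¬w1 = ¬(p ⊕ r)
w4 = ¬w2 = ¬¬(p ⊕ r)
At p=0, q=0, r=0, s=0: circuit gives 0, formula gives 0.
At p=0, q=0, r=1, s=0: circuit gives 1, formula gives 1.
Agrees on all 16 inputs.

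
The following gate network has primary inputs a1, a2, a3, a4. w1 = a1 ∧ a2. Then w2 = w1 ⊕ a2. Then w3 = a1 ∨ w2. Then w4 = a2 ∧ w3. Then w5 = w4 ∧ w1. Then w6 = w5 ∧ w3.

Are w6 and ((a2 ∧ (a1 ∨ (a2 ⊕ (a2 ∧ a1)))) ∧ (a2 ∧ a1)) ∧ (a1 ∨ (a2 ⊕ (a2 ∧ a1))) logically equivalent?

Yes

w1 = a1 ∧ a2
w2 = w1 ⊕ a2 = (a1 ∧ a2) ⊕ a2
w3 = a1 ∨ w2 = a1 ∨ ((a1 ∧ a2) ⊕ a2)
w4 = a2 ∧ w3 = a2 ∧ (a1 ∨ ((a1 ∧ a2) ⊕ a2))
w5 = w4 ∧ w1 = (a2 ∧ (a1 ∨ ((a1 ∧ a2) ⊕ a2))) ∧ (a1 ∧ a2)
w6 = w5 ∧ w3 = ((a2 ∧ (a1 ∨ ((a1 ∧ a2) ⊕ a2))) ∧ (a1 ∧ a2)) ∧ (a1 ∨ ((a1 ∧ a2) ⊕ a2))
At a1=0, a2=0, a3=0, a4=0: circuit gives 0, formula gives 0.
At a1=1, a2=1, a3=0, a4=0: circuit gives 1, formula gives 1.
Agrees on all 16 inputs.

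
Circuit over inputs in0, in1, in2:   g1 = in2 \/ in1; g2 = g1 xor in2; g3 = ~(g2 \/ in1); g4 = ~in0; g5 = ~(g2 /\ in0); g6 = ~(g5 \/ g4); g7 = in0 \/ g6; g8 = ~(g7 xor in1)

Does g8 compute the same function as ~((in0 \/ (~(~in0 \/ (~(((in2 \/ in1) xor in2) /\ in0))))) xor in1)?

g1 = in2 \/ in1
g2 = g1 xor in2 = (in2 \/ in1) xor in2
g4 = ~in0
g5 = ~(g2 /\ in0) = ~(((in2 \/ in1) xor in2) /\ in0)
g6 = ~(g5 \/ g4) = ~((~(((in2 \/ in1) xor in2) /\ in0)) \/ ~in0)
g7 = in0 \/ g6 = in0 \/ (~((~(((in2 \/ in1) xor in2) /\ in0)) \/ ~in0))
g8 = ~(g7 xor in1) = ~((in0 \/ (~((~(((in2 \/ in1) xor in2) /\ in0)) \/ ~in0))) xor in1)
At in0=0, in1=1, in2=0: circuit gives 0, formula gives 0.
At in0=0, in1=0, in2=0: circuit gives 1, formula gives 1.
Agrees on all 8 inputs.

Yes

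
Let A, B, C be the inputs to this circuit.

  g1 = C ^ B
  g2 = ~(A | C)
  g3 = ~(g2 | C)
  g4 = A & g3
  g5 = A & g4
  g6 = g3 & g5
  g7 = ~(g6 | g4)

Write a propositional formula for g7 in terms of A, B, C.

~(((~((~(A | C)) | C)) & (A & (A & (~((~(A | C)) | C))))) | (A & (~((~(A | C)) | C))))

g2 = ~(A | C)
g3 = ~(g2 | C) = ~((~(A | C)) | C)
g4 = A & g3 = A & (~((~(A | C)) | C))
g5 = A & g4 = A & (A & (~((~(A | C)) | C)))
g6 = g3 & g5 = (~((~(A | C)) | C)) & (A & (A & (~((~(A | C)) | C))))
g7 = ~(g6 | g4) = ~(((~((~(A | C)) | C)) & (A & (A & (~((~(A | C)) | C))))) | (A & (~((~(A | C)) | C))))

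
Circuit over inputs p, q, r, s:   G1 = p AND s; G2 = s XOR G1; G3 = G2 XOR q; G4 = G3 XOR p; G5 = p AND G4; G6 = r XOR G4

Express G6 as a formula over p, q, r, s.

G1 = p AND s
G2 = s XOR G1 = s XOR (p AND s)
G3 = G2 XOR q = (s XOR (p AND s)) XOR q
G4 = G3 XOR p = ((s XOR (p AND s)) XOR q) XOR p
G6 = r XOR G4 = r XOR (((s XOR (p AND s)) XOR q) XOR p)

r XOR (((s XOR (p AND s)) XOR q) XOR p)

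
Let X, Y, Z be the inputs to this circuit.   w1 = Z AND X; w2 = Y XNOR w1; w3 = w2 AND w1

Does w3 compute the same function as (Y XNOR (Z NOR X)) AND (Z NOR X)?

No

w1 = Z AND X
w2 = Y XNOR w1 = Y XNOR (Z AND X)
w3 = w2 AND w1 = (Y XNOR (Z AND X)) AND (Z AND X)
At X=0, Y=1, Z=0: circuit gives 0, formula gives 1.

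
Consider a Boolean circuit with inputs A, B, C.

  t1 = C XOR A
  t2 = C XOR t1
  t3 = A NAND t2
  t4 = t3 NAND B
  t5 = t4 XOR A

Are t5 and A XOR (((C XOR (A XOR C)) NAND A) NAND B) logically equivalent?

Yes

t1 = C XOR A
t2 = C XOR t1 = C XOR (C XOR A)
t3 = A NAND t2 = A NAND (C XOR (C XOR A))
t4 = t3 NAND B = (A NAND (C XOR (C XOR A))) NAND B
t5 = t4 XOR A = ((A NAND (C XOR (C XOR A))) NAND B) XOR A
At A=0, B=1, C=0: circuit gives 0, formula gives 0.
At A=0, B=0, C=0: circuit gives 1, formula gives 1.
Agrees on all 8 inputs.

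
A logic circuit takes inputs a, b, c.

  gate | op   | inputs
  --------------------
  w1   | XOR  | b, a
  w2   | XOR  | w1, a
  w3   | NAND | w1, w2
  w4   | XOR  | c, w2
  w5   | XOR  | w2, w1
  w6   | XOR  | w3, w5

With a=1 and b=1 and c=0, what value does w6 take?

w1 = 1 XOR 1 = 0
w2 = 0 XOR 1 = 1
w3 = 0 NAND 1 = 1
w5 = 1 XOR 0 = 1
w6 = 1 XOR 1 = 0

0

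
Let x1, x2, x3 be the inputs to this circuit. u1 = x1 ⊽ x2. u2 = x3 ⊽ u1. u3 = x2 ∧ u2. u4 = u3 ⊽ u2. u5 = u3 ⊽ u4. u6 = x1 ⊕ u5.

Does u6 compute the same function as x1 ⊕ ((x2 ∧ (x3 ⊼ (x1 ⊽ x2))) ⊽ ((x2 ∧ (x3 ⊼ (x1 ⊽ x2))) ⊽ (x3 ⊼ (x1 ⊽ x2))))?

No

u1 = x1 ⊽ x2
u2 = x3 ⊽ u1 = x3 ⊽ (x1 ⊽ x2)
u3 = x2 ∧ u2 = x2 ∧ (x3 ⊽ (x1 ⊽ x2))
u4 = u3 ⊽ u2 = (x2 ∧ (x3 ⊽ (x1 ⊽ x2))) ⊽ (x3 ⊽ (x1 ⊽ x2))
u5 = u3 ⊽ u4 = (x2 ∧ (x3 ⊽ (x1 ⊽ x2))) ⊽ ((x2 ∧ (x3 ⊽ (x1 ⊽ x2))) ⊽ (x3 ⊽ (x1 ⊽ x2)))
u6 = x1 ⊕ u5 = x1 ⊕ ((x2 ∧ (x3 ⊽ (x1 ⊽ x2))) ⊽ ((x2 ∧ (x3 ⊽ (x1 ⊽ x2))) ⊽ (x3 ⊽ (x1 ⊽ x2))))
At x1=0, x2=0, x3=0: circuit gives 0, formula gives 1.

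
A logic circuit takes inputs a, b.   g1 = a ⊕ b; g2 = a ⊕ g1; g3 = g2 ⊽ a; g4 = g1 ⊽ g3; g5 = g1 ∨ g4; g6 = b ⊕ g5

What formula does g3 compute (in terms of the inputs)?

g1 = a ⊕ b
g2 = a ⊕ g1 = a ⊕ (a ⊕ b)
g3 = g2 ⊽ a = (a ⊕ (a ⊕ b)) ⊽ a

(a ⊕ (a ⊕ b)) ⊽ a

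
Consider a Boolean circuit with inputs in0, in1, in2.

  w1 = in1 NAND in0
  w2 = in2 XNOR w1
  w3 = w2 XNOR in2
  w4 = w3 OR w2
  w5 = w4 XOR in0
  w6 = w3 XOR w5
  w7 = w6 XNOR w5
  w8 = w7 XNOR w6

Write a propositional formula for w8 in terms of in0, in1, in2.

w1 = in1 NAND in0
w2 = in2 XNOR w1 = in2 XNOR (in1 NAND in0)
w3 = w2 XNOR in2 = (in2 XNOR (in1 NAND in0)) XNOR in2
w4 = w3 OR w2 = ((in2 XNOR (in1 NAND in0)) XNOR in2) OR (in2 XNOR (in1 NAND in0))
w5 = w4 XOR in0 = (((in2 XNOR (in1 NAND in0)) XNOR in2) OR (in2 XNOR (in1 NAND in0))) XOR in0
w6 = w3 XOR w5 = ((in2 XNOR (in1 NAND in0)) XNOR in2) XOR ((((in2 XNOR (in1 NAND in0)) XNOR in2) OR (in2 XNOR (in1 NAND in0))) XOR in0)
w7 = w6 XNOR w5 = (((in2 XNOR (in1 NAND in0)) XNOR in2) XOR ((((in2 XNOR (in1 NAND in0)) XNOR in2) OR (in2 XNOR (in1 NAND in0))) XOR in0)) XNOR ((((in2 XNOR (in1 NAND in0)) XNOR in2) OR (in2 XNOR (in1 NAND in0))) XOR in0)
w8 = w7 XNOR w6 = ((((in2 XNOR (in1 NAND in0)) XNOR in2) XOR ((((in2 XNOR (in1 NAND in0)) XNOR in2) OR (in2 XNOR (in1 NAND in0))) XOR in0)) XNOR ((((in2 XNOR (in1 NAND in0)) XNOR in2) OR (in2 XNOR (in1 NAND in0))) XOR in0)) XNOR (((in2 XNOR (in1 NAND in0)) XNOR in2) XOR ((((in2 XNOR (in1 NAND in0)) XNOR in2) OR (in2 XNOR (in1 NAND in0))) XOR in0))

((((in2 XNOR (in1 NAND in0)) XNOR in2) XOR ((((in2 XNOR (in1 NAND in0)) XNOR in2) OR (in2 XNOR (in1 NAND in0))) XOR in0)) XNOR ((((in2 XNOR (in1 NAND in0)) XNOR in2) OR (in2 XNOR (in1 NAND in0))) XOR in0)) XNOR (((in2 XNOR (in1 NAND in0)) XNOR in2) XOR ((((in2 XNOR (in1 NAND in0)) XNOR in2) OR (in2 XNOR (in1 NAND in0))) XOR in0))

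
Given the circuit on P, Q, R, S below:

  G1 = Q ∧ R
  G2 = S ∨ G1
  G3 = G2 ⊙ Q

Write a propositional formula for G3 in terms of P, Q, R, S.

(S ∨ (Q ∧ R)) ⊙ Q

G1 = Q ∧ R
G2 = S ∨ G1 = S ∨ (Q ∧ R)
G3 = G2 ⊙ Q = (S ∨ (Q ∧ R)) ⊙ Q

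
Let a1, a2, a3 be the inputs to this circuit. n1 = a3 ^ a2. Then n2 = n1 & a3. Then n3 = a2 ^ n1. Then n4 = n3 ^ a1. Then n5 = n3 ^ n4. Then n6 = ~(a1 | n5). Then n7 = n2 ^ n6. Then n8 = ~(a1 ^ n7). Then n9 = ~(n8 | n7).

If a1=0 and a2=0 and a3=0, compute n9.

0

n1 = 0 ^ 0 = 0
n2 = 0 & 0 = 0
n3 = 0 ^ 0 = 0
n4 = 0 ^ 0 = 0
n5 = 0 ^ 0 = 0
n6 = ~(0 | 0) = 1
n7 = 0 ^ 1 = 1
n8 = ~(0 ^ 1) = 0
n9 = ~(0 | 1) = 0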